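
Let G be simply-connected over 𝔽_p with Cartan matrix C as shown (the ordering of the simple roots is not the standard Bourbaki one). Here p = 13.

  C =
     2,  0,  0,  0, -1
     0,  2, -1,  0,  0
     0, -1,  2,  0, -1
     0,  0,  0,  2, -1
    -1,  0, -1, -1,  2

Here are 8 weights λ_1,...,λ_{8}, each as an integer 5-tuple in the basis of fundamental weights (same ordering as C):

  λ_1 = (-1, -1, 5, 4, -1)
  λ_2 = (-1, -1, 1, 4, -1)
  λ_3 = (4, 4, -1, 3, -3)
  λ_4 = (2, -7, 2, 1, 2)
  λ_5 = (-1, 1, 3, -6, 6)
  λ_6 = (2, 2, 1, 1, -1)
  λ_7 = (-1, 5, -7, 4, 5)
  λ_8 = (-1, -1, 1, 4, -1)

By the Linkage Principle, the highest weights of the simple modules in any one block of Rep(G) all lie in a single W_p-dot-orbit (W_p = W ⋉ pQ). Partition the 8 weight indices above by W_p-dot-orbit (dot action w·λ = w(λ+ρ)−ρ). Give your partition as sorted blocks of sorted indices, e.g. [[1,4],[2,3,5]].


D_5 Cartan matrix, 5 simple roots permuted; ρ=(1,1,1,1,1).

Folding the 8 weights λ_j+ρ into Ā_13 (reps in the given 5-coord order):

  λ_1+ρ ↦ (0, 0, 2, 5, 0);  λ_2+ρ ↦ (0, 0, 2, 5, 0);  λ_3+ρ ↦ (3, 3, 2, 2, 0);  λ_4+ρ ↦ (3, 3, 2, 2, 0);  λ_5+ρ ↦ (0, 0, 2, 5, 0);  λ_6+ρ ↦ (3, 3, 2, 2, 0);  λ_7+ρ ↦ (0, 0, 2, 5, 0);  λ_8+ρ ↦ (0, 0, 2, 5, 0)

2 distinct reps among the 8 weights ⇒ 2 W_13-linkage classes:

[[1, 2, 5, 7, 8], [3, 4, 6]]


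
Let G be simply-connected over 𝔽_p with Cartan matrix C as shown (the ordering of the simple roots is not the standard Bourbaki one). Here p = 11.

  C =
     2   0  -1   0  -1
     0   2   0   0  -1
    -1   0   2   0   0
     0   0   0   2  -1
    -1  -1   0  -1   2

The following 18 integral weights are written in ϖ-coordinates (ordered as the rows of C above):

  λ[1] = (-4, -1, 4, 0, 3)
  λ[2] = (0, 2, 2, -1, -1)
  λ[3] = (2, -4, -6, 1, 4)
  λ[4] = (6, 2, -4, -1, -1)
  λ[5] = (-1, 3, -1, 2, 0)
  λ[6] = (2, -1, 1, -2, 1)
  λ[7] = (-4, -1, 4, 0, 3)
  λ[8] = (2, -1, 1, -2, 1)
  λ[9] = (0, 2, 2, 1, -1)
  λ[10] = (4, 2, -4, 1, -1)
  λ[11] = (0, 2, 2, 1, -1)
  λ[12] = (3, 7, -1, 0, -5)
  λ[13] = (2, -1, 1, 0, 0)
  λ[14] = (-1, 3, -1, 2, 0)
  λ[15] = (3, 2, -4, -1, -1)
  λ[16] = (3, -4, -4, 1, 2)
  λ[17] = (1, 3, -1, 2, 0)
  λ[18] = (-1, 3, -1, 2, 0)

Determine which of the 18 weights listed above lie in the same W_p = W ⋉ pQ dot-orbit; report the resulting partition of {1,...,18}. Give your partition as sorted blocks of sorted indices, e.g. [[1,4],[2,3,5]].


C ↔ D_5 under row/col permutation; |W(D_5)| = 1920.

Each λ_j+ρ reduced to Ā_11; 5-tuples below use C's row order:

  [1] (3, 0, 2, 1, 1)
  [2] (1, 3, 3, 0, 0)
  [3] (1, 3, 3, 2, 0)
  [4] (1, 3, 3, 0, 0)
  [5] (0, 4, 0, 3, 1)
  [6] (3, 0, 2, 1, 1)
  [7] (3, 0, 2, 1, 1)
  [8] (3, 0, 2, 1, 1)
  [9] (1, 3, 3, 2, 0)
  [10] (1, 3, 3, 2, 0)
  [11] (1, 3, 3, 2, 0)
  [12] (0, 4, 0, 3, 1)
  [13] (3, 0, 2, 1, 1)
  [14] (0, 4, 0, 3, 1)
  [15] (1, 3, 3, 0, 0)
  [16] (1, 3, 3, 2, 0)
  [17] (0, 4, 0, 3, 1)
  [18] (0, 4, 0, 3, 1)

4 distinct reps among the 18 weights ⇒ 4 W_11-linkage classes:

[[1, 6, 7, 8, 13], [2, 4, 15], [3, 9, 10, 11, 16], [5, 12, 14, 17, 18]]


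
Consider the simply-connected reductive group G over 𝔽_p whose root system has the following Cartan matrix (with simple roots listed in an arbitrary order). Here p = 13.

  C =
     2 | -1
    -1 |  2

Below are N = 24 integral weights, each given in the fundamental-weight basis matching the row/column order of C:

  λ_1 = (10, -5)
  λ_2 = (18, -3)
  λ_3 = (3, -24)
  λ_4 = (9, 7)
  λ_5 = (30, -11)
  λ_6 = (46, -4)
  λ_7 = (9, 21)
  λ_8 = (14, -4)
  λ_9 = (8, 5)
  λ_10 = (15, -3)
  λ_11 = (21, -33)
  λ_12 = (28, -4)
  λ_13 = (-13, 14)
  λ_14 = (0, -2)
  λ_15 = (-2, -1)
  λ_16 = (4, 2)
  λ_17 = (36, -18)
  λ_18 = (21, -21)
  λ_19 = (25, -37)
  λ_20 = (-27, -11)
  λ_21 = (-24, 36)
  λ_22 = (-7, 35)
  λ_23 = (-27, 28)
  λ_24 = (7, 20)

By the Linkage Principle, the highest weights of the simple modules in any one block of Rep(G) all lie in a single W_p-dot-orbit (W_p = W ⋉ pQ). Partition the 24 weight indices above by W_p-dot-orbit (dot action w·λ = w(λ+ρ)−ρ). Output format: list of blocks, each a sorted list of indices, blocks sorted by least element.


Root system A_2: the 2×2 matrix C matches after relabeling.

W_13-reps of the 24 weights in Ā_13 (same 2-coord order as C):

  λ_1+ρ ↦ (7, 4)
  λ_2+ρ ↦ (7, 4)
  λ_3+ρ ↦ (3, 6)
  λ_4+ρ ↦ (5, 3)
  λ_5+ρ ↦ (5, 3)
  λ_6+ρ ↦ (5, 3)
  λ_7+ρ ↦ (3, 6)
  λ_8+ρ ↦ (10, 1)
  λ_9+ρ ↦ (7, 4)
  λ_10+ρ ↦ (10, 1)
  λ_11+ρ ↦ (3, 6)
  λ_12+ρ ↦ (3, 10)
  λ_13+ρ ↦ (10, 1)
  λ_14+ρ ↦ (0, 1)
  λ_15+ρ ↦ (0, 1)
  λ_16+ρ ↦ (5, 3)
  λ_17+ρ ↦ (7, 4)
  λ_18+ρ ↦ (7, 4)
  λ_19+ρ ↦ (3, 10)
  λ_20+ρ ↦ (3, 10)
  λ_21+ρ ↦ (10, 1)
  λ_22+ρ ↦ (3, 6)
  λ_23+ρ ↦ (3, 10)
  λ_24+ρ ↦ (5, 3)

Partition of {1..24} into 6 W_13-dot-orbits:

[[1, 2, 9, 17, 18], [3, 7, 11, 22], [4, 5, 6, 16, 24], [8, 10, 13, 21], [12, 19, 20, 23], [14, 15]]


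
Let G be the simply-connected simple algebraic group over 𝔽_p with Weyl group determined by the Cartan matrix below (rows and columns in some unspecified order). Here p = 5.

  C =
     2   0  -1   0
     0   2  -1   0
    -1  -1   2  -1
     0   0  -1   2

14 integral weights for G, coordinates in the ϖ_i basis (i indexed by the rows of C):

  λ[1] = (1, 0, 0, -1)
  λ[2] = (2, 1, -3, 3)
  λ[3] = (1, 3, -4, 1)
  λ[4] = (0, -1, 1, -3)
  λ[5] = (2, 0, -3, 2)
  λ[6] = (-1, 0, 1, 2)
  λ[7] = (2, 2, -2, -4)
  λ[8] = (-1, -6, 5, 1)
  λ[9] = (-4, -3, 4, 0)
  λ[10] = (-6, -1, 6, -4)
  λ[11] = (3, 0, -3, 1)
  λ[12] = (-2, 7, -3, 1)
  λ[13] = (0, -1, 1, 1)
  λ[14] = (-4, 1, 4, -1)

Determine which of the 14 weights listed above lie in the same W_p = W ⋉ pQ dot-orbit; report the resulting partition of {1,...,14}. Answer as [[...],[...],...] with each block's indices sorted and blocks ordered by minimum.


D_4 Cartan matrix, 4 simple roots permuted; ρ=(1,1,1,1).

Ā_5 reps of the 14 weights (D_4, coords as presented):

  λ_1+ρ ↦ (2, 1, 1, 0)
  λ_2+ρ ↦ (1, 0, 0, 2)
  λ_3+ρ ↦ (1, 1, 1, 1)
  λ_4+ρ ↦ (1, 0, 0, 2)
  λ_5+ρ ↦ (1, 1, 1, 1)
  λ_6+ρ ↦ (1, 0, 0, 2)
  λ_7+ρ ↦ (1, 1, 1, 1)
  λ_8+ρ ↦ (2, 1, 1, 0)
  λ_9+ρ ↦ (2, 1, 1, 0)
  λ_10+ρ ↦ (2, 1, 1, 0)
  λ_11+ρ ↦ (2, 1, 1, 0)
  λ_12+ρ ↦ (1, 2, 0, 2)
  λ_13+ρ ↦ (1, 0, 0, 2)
  λ_14+ρ ↦ (1, 0, 0, 2)

The 14 indices split into 4 linkage classes (same alcove rep ⇔ same W_5-dot-orbit):

[[1, 8, 9, 10, 11], [2, 4, 6, 13, 14], [3, 5, 7], [12]]


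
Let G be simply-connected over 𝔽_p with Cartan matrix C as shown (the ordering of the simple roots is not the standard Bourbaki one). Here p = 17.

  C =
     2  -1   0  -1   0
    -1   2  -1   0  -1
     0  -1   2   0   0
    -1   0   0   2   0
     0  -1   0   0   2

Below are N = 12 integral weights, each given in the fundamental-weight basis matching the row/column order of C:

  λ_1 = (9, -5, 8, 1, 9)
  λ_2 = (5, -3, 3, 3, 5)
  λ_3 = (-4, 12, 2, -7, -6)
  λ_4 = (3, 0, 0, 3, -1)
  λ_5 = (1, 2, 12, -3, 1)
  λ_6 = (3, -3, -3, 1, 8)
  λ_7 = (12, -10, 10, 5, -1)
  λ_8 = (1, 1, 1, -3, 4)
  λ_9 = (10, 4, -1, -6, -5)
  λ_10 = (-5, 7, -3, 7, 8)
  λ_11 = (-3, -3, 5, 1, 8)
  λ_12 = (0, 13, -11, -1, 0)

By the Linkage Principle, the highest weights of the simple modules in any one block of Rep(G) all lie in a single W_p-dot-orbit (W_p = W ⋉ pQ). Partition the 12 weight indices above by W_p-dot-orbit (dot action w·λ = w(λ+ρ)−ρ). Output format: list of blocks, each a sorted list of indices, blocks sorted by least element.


Type D_5, rank 5, |W|=1920; reorder rows/cols to standard.

Alcove-folded reps (p=17, 12 weights, presented ϖ-order):

    λ_1+ρ ↦ (4, 1, 1, 4, 0)
    λ_2+ρ ↦ (1, 1, 2, 3, 4)
    λ_3+ρ ↦ (1, 1, 2, 3, 4)
    λ_4+ρ ↦ (4, 1, 1, 4, 0)
    λ_5+ρ ↦ (0, 1, 10, 3, 1)
    λ_6+ρ ↦ (0, 2, 2, 2, 5)
    λ_7+ρ ↦ (0, 2, 2, 2, 5)
    λ_8+ρ ↦ (0, 2, 2, 2, 5)
    λ_9+ρ ↦ (0, 1, 0, 5, 4)
    λ_10+ρ ↦ (0, 2, 2, 2, 5)
    λ_11+ρ ↦ (0, 2, 2, 2, 5)
    λ_12+ρ ↦ (0, 1, 10, 3, 1)

5 distinct reps among the 12 weights ⇒ 5 W_17-linkage classes:

[[1, 4], [2, 3], [5, 12], [6, 7, 8, 10, 11], [9]]


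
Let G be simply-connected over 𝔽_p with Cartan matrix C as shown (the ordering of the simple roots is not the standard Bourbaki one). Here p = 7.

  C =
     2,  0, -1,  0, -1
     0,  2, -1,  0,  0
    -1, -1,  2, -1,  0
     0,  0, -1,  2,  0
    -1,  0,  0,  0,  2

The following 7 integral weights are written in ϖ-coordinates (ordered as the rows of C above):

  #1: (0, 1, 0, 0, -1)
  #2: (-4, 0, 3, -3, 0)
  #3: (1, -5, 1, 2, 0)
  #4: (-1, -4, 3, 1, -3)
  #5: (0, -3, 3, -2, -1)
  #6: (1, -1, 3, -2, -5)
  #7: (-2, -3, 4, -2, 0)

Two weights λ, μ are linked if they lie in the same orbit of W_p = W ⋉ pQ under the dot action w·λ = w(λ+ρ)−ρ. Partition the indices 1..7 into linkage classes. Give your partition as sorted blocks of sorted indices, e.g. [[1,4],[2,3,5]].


C ↔ D_5 under row/col permutation; |W(D_5)| = 1920.

λ_j+ρ reflected into Ā_7 (⟨·,θ^∨⟩≤7); 5-tuples as given:

    λ_1 → (1, 2, 1, 1, 0)
    λ_2 → (0, 0, 1, 1, 2)
    λ_3 → (1, 2, 1, 1, 0)
    λ_4 → (1, 2, 1, 1, 0)
    λ_5 → (1, 2, 1, 1, 0)
    λ_6 → (0, 0, 1, 1, 2)
    λ_7 → (1, 2, 1, 1, 0)

Linkage partition of the 7 weights (2 classes, p=7):

[[1, 3, 4, 5, 7], [2, 6]]


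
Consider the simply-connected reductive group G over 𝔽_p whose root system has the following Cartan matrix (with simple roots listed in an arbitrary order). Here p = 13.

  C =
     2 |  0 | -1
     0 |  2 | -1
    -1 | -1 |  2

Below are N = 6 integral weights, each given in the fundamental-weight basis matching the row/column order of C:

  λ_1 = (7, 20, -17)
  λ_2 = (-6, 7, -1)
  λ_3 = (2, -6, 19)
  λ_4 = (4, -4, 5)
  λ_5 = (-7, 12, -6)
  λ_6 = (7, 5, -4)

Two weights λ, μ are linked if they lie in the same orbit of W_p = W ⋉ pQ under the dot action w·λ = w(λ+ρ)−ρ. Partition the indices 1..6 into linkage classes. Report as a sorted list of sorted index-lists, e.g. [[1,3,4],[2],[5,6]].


C ↔ A_3 under row/col permutation; |W(A_3)| = 24.

λ_j+ρ reflected into Ā_13 (⟨·,θ^∨⟩≤13); 3-tuples as given:

    λ_1+ρ ↦ (0, 3, 5)
    λ_2+ρ ↦ (0, 3, 5)
    λ_3+ρ ↦ (5, 3, 3)
    λ_4+ρ ↦ (5, 3, 3)
    λ_5+ρ ↦ (5, 2, 6)
    λ_6+ρ ↦ (5, 3, 3)

3 distinct reps among the 6 weights ⇒ 3 W_13-linkage classes:

[[1, 2], [3, 4, 6], [5]]


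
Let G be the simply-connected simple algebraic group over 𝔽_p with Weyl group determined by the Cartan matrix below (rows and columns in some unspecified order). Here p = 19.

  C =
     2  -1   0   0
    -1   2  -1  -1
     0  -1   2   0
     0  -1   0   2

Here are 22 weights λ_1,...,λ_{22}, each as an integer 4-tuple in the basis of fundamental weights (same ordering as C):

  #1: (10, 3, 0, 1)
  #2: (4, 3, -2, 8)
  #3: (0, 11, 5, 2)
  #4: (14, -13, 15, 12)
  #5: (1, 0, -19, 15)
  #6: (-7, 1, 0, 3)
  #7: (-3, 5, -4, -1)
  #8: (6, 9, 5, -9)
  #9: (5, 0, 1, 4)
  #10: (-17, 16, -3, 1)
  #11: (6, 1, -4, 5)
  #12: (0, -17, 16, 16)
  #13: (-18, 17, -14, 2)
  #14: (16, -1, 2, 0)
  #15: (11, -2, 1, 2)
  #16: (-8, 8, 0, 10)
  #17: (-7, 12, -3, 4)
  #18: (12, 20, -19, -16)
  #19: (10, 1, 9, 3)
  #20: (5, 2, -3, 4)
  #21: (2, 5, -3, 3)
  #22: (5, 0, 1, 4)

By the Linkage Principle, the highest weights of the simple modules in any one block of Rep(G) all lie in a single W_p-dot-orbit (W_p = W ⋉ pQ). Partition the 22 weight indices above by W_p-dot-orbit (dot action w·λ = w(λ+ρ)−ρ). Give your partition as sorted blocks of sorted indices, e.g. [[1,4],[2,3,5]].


Root system D_4: the 4×4 matrix C matches after relabeling.

Ā_19 reps of the 22 weights (D_4, coords as presented):

    λ_1 → (11, 1, 1, 2)
    λ_2 → (5, 1, 1, 9)
    λ_3 → (2, 1, 3, 0)
    λ_4 → (2, 1, 3, 0)
    λ_5 → (15, 1, 1, 1)
    λ_6 → (2, 1, 3, 0)
    λ_7 → (2, 1, 3, 0)
    λ_8 → (3, 4, 2, 4)
    λ_9 → (6, 1, 2, 5)
    λ_10 → (15, 1, 1, 1)
    λ_11 → (6, 1, 2, 5)
    λ_12 → (15, 1, 1, 1)
    λ_13 → (5, 1, 1, 9)
    λ_14 → (15, 1, 1, 1)
    λ_15 → (11, 1, 1, 2)
    λ_16 → (5, 1, 1, 9)
    λ_17 → (6, 1, 2, 5)
    λ_18 → (2, 1, 3, 0)
    λ_19 → (3, 4, 2, 4)
    λ_20 → (6, 1, 2, 5)
    λ_21 → (3, 4, 2, 4)
    λ_22 → (6, 1, 2, 5)

Linkage partition of the 22 weights (6 classes, p=19):

[[1, 15], [2, 13, 16], [3, 4, 6, 7, 18], [5, 10, 12, 14], [8, 19, 21], [9, 11, 17, 20, 22]]


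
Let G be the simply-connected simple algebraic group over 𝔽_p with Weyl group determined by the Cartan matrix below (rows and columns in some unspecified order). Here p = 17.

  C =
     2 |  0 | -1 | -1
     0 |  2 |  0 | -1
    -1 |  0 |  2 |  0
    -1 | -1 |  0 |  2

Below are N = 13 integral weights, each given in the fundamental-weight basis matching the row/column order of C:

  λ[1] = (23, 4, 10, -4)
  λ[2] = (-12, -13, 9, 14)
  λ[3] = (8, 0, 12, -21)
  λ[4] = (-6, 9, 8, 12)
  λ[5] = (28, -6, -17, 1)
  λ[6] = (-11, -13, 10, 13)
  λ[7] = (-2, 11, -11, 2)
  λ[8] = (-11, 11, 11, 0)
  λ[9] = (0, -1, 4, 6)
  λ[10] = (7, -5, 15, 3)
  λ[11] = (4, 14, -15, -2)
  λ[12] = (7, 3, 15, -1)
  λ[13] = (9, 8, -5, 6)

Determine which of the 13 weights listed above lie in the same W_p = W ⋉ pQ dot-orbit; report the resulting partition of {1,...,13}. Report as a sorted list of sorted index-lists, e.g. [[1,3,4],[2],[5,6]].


Root system A_4: the 4×4 matrix C matches after relabeling.

W_17-reps of the 13 weights in Ā_17 (same 4-coord order as C):

    λ_1 → (2, 4, 1, 8)
    λ_2 → (2, 4, 1, 8)
    λ_3 → (2, 4, 1, 8)
    λ_4 → (1, 0, 5, 7)
    λ_5 → (1, 3, 2, 9)
    λ_6 → (2, 4, 1, 8)
    λ_7 → (2, 4, 1, 8)
    λ_8 → (1, 3, 2, 9)
    λ_9 → (1, 0, 5, 7)
    λ_10 → (1, 0, 5, 7)
    λ_11 → (1, 3, 2, 9)
    λ_12 → (1, 0, 5, 7)
    λ_13 → (1, 0, 5, 7)

3 distinct reps among the 13 weights ⇒ 3 W_17-linkage classes:

[[1, 2, 3, 6, 7], [4, 9, 10, 12, 13], [5, 8, 11]]


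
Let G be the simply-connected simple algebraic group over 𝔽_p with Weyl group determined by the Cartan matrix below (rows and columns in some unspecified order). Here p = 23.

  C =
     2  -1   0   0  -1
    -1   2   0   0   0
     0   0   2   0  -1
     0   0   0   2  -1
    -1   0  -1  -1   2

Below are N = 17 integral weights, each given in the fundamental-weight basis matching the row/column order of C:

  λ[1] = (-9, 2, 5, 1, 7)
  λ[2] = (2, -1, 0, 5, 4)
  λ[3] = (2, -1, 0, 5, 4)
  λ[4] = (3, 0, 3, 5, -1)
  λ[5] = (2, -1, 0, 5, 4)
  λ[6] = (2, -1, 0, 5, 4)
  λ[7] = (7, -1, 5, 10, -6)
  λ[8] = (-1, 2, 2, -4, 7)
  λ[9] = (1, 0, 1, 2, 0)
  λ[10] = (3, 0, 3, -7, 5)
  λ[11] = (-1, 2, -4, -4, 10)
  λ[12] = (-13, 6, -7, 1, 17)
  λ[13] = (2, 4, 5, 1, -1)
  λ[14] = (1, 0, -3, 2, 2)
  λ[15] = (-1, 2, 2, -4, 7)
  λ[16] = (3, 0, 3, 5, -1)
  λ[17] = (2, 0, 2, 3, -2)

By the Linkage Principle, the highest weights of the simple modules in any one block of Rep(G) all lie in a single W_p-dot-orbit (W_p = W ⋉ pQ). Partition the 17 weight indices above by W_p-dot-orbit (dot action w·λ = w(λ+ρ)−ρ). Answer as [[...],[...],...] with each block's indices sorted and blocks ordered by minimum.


Dynkin diagram of C (from the 8 off-diagonal −1 entries): D_5.

λ_j+ρ reflected into Ā_23 (⟨·,θ^∨⟩≤23); 5-tuples as given:

  λ_1+ρ ↦ (3, 5, 6, 2, 0);  λ_2+ρ ↦ (3, 0, 1, 6, 5);  λ_3+ρ ↦ (3, 0, 1, 6, 5);  λ_4+ρ ↦ (4, 1, 4, 6, 0);  λ_5+ρ ↦ (3, 0, 1, 6, 5);  λ_6+ρ ↦ (3, 0, 1, 6, 5);  λ_7+ρ ↦ (3, 0, 1, 6, 5);  λ_8+ρ ↦ (0, 3, 3, 3, 5);  λ_9+ρ ↦ (2, 1, 2, 3, 1);  λ_10+ρ ↦ (4, 1, 4, 6, 0);  λ_11+ρ ↦ (0, 3, 3, 3, 5);  λ_12+ρ ↦ (3, 5, 6, 2, 0);  λ_13+ρ ↦ (3, 5, 6, 2, 0);  λ_14+ρ ↦ (2, 1, 2, 3, 1);  λ_15+ρ ↦ (0, 3, 3, 3, 5);  λ_16+ρ ↦ (4, 1, 4, 6, 0);  λ_17+ρ ↦ (2, 1, 2, 3, 1)

These 17 weights hit 5 W_23-dot-orbits; sizes (3, 5, 3, 3, 3):

[[1, 12, 13], [2, 3, 5, 6, 7], [4, 10, 16], [8, 11, 15], [9, 14, 17]]


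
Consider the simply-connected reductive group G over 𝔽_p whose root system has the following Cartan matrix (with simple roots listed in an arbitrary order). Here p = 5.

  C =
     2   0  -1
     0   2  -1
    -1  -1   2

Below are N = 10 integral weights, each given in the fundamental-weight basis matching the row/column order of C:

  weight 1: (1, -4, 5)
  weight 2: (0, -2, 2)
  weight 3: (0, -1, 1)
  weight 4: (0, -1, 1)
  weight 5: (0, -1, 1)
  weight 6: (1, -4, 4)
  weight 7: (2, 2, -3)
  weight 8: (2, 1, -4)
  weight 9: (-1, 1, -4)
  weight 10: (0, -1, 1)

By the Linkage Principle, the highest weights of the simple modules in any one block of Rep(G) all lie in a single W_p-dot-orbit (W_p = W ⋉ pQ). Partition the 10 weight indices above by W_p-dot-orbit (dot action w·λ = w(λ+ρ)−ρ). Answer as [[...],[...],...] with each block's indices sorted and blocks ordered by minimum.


Cartan matrix: type A_3 (|W|=24); un-permuting the 3 rows.

Ā_5 reps of the 10 weights (A_3, coords as presented):

    λ_1 → (1, 0, 2)
    λ_2 → (1, 1, 2)
    λ_3 → (1, 0, 2)
    λ_4 → (1, 0, 2)
    λ_5 → (1, 0, 2)
    λ_6 → (0, 1, 2)
    λ_7 → (1, 1, 2)
    λ_8 → (0, 1, 2)
    λ_9 → (2, 0, 1)
    λ_10 → (1, 0, 2)

These 10 weights hit 4 W_5-dot-orbits; sizes (5, 2, 2, 1):

[[1, 3, 4, 5, 10], [2, 7], [6, 8], [9]]


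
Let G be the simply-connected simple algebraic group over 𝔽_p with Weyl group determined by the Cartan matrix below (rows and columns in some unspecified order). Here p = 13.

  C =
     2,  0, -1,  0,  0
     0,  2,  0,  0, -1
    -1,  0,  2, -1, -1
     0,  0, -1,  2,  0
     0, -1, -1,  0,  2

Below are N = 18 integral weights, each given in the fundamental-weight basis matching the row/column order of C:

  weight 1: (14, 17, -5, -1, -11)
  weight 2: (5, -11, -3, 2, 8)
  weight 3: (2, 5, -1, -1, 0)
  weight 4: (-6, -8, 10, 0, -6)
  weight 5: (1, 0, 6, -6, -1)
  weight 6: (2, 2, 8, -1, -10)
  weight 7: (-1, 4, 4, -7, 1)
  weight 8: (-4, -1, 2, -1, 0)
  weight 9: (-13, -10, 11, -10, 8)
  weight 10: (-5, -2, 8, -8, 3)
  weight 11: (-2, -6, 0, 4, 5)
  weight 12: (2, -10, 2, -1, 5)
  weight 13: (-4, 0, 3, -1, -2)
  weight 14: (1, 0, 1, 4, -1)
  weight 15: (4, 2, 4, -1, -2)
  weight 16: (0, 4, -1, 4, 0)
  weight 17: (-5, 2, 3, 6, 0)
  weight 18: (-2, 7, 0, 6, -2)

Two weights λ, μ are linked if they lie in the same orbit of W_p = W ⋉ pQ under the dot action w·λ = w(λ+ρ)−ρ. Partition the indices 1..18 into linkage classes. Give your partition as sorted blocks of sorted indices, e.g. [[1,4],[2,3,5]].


Type D_5, rank 5, |W|=1920; reorder rows/cols to standard.

Each λ_j+ρ reduced to Ā_13; 5-tuples below use C's row order:

    1: (2, 1, 2, 5, 0)
    2: (3, 6, 0, 0, 1)
    3: (3, 6, 0, 0, 1)
    4: (1, 5, 0, 5, 1)
    5: (2, 1, 2, 5, 0)
    6: (3, 6, 0, 0, 1)
    7: (1, 5, 0, 5, 1)
    8: (3, 0, 0, 0, 1)
    9: (3, 0, 0, 0, 1)
    10: (2, 1, 2, 5, 0)
    11: (1, 5, 0, 5, 1)
    12: (3, 6, 0, 0, 1)
    13: (3, 0, 0, 0, 1)
    14: (2, 1, 2, 5, 0)
    15: (5, 1, 1, 0, 2)
    16: (1, 5, 0, 5, 1)
    17: (2, 1, 2, 5, 0)
    18: (1, 5, 0, 5, 1)

Grouping the 18 weights by Ā_13-representative: 5 linkage classes.

[[1, 5, 10, 14, 17], [2, 3, 6, 12], [4, 7, 11, 16, 18], [8, 9, 13], [15]]


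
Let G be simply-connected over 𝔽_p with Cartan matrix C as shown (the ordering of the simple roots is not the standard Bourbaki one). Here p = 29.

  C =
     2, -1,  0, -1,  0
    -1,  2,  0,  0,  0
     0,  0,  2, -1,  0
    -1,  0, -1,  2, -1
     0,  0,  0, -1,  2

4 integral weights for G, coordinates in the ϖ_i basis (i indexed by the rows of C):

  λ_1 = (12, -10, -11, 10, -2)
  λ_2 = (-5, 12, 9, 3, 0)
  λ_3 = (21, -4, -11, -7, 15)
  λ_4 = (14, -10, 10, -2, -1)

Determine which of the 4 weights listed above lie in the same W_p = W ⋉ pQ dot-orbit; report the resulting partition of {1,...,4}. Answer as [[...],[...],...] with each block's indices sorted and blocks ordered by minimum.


Root system D_5: the 5×5 matrix C matches after relabeling.

Folding the 4 weights λ_j+ρ into Ā_29 (reps in the given 5-coord order):

  [1] (4, 9, 10, 0, 1);  [2] (4, 9, 10, 0, 1);  [3] (3, 0, 6, 7, 0);  [4] (4, 9, 10, 0, 1)

Linkage partition of the 4 weights (2 classes, p=29):

[[1, 2, 4], [3]]


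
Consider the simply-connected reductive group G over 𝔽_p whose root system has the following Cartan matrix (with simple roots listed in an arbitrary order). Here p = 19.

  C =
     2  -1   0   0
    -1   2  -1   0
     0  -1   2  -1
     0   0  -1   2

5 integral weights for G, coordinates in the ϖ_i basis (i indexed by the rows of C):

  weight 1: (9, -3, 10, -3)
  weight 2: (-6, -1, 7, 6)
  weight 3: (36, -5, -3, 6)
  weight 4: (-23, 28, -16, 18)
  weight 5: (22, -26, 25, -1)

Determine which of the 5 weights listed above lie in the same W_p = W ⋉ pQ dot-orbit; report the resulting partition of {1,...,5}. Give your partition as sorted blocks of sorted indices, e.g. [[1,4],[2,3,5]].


A_4 Cartan matrix, 4 simple roots permuted; ρ=(1,1,1,1).

Each λ_j+ρ reduced to Ā_19; 4-tuples below use C's row order:

  λ_1 → (8, 2, 7, 2) · λ_2 → (0, 5, 3, 7) · λ_3 → (0, 12, 2, 4) · λ_4 → (0, 5, 3, 7) · λ_5 → (0, 12, 2, 4)

Grouping the 5 weights by Ā_19-representative: 3 linkage classes.

[[1], [2, 4], [3, 5]]


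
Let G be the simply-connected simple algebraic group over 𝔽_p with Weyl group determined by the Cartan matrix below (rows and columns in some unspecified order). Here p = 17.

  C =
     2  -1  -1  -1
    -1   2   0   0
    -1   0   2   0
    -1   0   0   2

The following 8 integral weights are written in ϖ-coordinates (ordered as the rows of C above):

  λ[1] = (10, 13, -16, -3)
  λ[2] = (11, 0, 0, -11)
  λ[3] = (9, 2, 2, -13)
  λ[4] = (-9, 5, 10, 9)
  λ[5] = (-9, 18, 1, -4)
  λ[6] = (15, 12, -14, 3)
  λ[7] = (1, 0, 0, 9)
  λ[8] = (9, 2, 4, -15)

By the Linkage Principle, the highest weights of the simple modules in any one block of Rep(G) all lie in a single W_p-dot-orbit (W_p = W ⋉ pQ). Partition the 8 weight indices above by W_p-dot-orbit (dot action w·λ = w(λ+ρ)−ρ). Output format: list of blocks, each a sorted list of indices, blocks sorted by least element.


Cartan matrix: type D_4 (|W|=192); un-permuting the 4 rows.

Ā_17 reps of the 8 weights (D_4, coords as presented):

  λ_1 → (4, 2, 3, 2);  λ_2 → (2, 1, 1, 10);  λ_3 → (2, 1, 1, 10);  λ_4 → (4, 2, 3, 2);  λ_5 → (4, 2, 3, 2);  λ_6 → (2, 1, 1, 10);  λ_7 → (2, 1, 1, 10);  λ_8 → (2, 1, 1, 10)

Partition of {1..8} into 2 W_17-dot-orbits:

[[1, 4, 5], [2, 3, 6, 7, 8]]


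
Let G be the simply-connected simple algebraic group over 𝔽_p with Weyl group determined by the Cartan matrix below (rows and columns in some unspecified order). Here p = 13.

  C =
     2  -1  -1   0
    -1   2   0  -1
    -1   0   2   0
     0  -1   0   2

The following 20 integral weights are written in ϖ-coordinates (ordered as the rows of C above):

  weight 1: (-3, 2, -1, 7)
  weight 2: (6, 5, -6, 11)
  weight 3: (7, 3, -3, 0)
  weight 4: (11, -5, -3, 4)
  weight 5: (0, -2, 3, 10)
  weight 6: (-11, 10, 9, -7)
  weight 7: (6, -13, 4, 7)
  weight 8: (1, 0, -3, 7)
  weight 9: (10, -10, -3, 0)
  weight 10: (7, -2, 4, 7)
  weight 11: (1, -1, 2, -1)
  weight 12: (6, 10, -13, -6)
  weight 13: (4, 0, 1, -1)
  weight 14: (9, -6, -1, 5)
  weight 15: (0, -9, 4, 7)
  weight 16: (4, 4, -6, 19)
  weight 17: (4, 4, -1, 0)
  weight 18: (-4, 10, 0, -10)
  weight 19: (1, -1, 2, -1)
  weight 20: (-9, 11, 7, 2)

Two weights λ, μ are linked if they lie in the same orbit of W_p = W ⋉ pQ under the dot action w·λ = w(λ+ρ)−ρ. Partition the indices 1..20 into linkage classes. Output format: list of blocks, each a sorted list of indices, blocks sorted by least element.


Cartan matrix: type A_4 (|W|=120); un-permuting the 4 rows.

Alcove-folded reps (p=13, 20 weights, presented ϖ-order):

  λ_1 → (0, 1, 2, 8);  λ_2 → (5, 1, 2, 0);  λ_3 → (6, 4, 2, 1);  λ_4 → (6, 4, 2, 1);  λ_5 → (0, 1, 2, 8);  λ_6 → (5, 5, 0, 1);  λ_7 → (5, 3, 0, 4);  λ_8 → (0, 1, 2, 8);  λ_9 → (0, 1, 2, 8);  λ_10 → (5, 1, 2, 0);  λ_11 → (2, 0, 3, 0);  λ_12 → (5, 1, 2, 0);  λ_13 → (5, 1, 2, 0);  λ_14 → (5, 5, 0, 1);  λ_15 → (5, 1, 2, 0);  λ_16 → (5, 3, 0, 4);  λ_17 → (5, 5, 0, 1);  λ_18 → (0, 1, 2, 8);  λ_19 → (2, 0, 3, 0);  λ_20 → (6, 4, 2, 1)

6 distinct reps among the 20 weights ⇒ 6 W_13-linkage classes:

[[1, 5, 8, 9, 18], [2, 10, 12, 13, 15], [3, 4, 20], [6, 14, 17], [7, 16], [11, 19]]


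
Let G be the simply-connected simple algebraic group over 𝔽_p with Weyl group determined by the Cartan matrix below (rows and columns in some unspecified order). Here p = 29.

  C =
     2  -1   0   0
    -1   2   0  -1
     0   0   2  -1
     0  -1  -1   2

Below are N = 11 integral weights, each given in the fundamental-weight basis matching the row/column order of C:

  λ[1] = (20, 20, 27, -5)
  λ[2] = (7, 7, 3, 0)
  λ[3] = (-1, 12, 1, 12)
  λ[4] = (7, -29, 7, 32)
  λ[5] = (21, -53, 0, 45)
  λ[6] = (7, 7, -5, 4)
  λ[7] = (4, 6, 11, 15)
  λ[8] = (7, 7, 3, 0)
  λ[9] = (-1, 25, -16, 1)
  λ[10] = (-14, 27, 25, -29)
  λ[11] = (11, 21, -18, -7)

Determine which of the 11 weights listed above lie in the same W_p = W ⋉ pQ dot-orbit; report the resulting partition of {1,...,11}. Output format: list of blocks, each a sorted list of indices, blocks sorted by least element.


Cartan matrix: type A_4 (|W|=120); un-permuting the 4 rows.

Folding the 11 weights λ_j+ρ into Ā_29 (reps in the given 4-coord order):

    [1] (8, 8, 4, 1)
    [2] (8, 8, 4, 1)
    [3] (0, 13, 2, 13)
    [4] (8, 8, 4, 1)
    [5] (6, 1, 1, 16)
    [6] (8, 8, 4, 1)
    [7] (6, 1, 1, 16)
    [8] (8, 8, 4, 1)
    [9] (0, 13, 2, 13)
    [10] (0, 13, 2, 13)
    [11] (6, 1, 1, 16)

Linkage partition of the 11 weights (3 classes, p=29):

[[1, 2, 4, 6, 8], [3, 9, 10], [5, 7, 11]]


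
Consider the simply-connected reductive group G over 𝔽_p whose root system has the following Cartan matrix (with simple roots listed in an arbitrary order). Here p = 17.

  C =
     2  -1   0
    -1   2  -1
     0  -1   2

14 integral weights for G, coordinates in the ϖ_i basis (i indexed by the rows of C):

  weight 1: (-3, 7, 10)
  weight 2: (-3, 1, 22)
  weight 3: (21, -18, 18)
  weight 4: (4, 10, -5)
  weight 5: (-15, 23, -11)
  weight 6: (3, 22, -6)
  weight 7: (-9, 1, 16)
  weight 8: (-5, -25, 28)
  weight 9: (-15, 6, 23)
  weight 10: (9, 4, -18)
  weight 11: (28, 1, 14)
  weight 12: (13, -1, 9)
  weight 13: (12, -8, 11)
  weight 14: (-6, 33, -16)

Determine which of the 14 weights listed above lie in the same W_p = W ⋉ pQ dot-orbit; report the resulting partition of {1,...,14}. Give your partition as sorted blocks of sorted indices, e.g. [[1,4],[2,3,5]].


C ↔ A_3 under row/col permutation; |W(A_3)| = 24.

Ā_17 reps of the 14 weights (A_3, coords as presented):

  [1] (0, 6, 9);  [2] (0, 6, 9);  [3] (2, 10, 5);  [4] (5, 7, 4);  [5] (7, 0, 3);  [6] (5, 7, 4);  [7] (0, 6, 9);  [8] (5, 7, 4);  [9] (7, 0, 3);  [10] (2, 10, 5);  [11] (12, 0, 2);  [12] (7, 0, 3);  [13] (5, 7, 4);  [14] (12, 0, 2)

The 14 indices split into 5 linkage classes (same alcove rep ⇔ same W_17-dot-orbit):

[[1, 2, 7], [3, 10], [4, 6, 8, 13], [5, 9, 12], [11, 14]]


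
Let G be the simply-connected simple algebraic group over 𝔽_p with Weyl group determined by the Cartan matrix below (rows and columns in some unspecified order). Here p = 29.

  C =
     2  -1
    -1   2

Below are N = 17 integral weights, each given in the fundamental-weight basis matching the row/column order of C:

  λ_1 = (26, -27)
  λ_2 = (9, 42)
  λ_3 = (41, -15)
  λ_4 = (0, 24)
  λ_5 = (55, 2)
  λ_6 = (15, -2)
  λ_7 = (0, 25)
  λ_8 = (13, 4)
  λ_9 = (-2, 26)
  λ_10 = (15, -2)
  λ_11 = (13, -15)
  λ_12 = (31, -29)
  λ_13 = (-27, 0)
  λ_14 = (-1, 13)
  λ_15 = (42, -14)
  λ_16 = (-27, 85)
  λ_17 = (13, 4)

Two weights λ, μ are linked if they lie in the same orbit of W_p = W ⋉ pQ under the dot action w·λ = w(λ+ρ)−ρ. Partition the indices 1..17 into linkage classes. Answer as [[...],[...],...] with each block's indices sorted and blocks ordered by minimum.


Type A_2, rank 2, |W|=6; reorder rows/cols to standard.

Folding the 17 weights λ_j+ρ into Ā_29 (reps in the given 2-coord order):

  1: (1, 26);  2: (14, 5);  3: (15, 1);  4: (1, 25);  5: (1, 26);  6: (15, 1);  7: (1, 26);  8: (14, 5);  9: (1, 26);  10: (15, 1);  11: (0, 14);  12: (1, 25);  13: (1, 25);  14: (0, 14);  15: (15, 1);  16: (1, 26);  17: (14, 5)

Linkage partition of the 17 weights (5 classes, p=29):

[[1, 5, 7, 9, 16], [2, 8, 17], [3, 6, 10, 15], [4, 12, 13], [11, 14]]


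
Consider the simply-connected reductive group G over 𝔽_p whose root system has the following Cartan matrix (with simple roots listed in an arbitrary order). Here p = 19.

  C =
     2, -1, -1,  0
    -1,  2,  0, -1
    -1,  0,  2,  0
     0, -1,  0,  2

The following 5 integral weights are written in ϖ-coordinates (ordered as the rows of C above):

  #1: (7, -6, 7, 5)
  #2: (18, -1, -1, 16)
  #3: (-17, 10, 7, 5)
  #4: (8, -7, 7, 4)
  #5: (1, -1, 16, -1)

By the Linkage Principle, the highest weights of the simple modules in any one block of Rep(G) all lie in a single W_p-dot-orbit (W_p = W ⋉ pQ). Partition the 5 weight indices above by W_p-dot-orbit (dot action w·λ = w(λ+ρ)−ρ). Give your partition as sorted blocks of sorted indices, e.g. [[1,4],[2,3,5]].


Root system A_4: the 4×4 matrix C matches after relabeling.

Folding the 5 weights λ_j+ρ into Ā_19 (reps in the given 4-coord order):

  λ_1+ρ ↦ (3, 5, 8, 1);  λ_2+ρ ↦ (2, 0, 17, 0);  λ_3+ρ ↦ (3, 5, 8, 1);  λ_4+ρ ↦ (3, 5, 8, 1);  λ_5+ρ ↦ (2, 0, 17, 0)

Partition of {1..5} into 2 W_19-dot-orbits:

[[1, 3, 4], [2, 5]]


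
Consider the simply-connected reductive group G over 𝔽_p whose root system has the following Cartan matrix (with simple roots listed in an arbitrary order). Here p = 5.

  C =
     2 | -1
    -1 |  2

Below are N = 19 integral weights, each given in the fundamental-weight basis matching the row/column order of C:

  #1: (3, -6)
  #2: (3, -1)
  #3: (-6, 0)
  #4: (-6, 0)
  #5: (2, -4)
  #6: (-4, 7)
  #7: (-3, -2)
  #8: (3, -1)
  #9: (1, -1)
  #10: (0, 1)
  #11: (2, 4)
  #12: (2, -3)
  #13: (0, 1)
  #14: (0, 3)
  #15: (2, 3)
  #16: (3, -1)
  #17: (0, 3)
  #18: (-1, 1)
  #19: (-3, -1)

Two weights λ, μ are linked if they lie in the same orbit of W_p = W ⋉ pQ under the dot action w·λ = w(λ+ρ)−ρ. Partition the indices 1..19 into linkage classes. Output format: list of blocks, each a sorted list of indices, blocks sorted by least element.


A_2 Cartan matrix, 2 simple roots permuted; ρ=(1,1).

Folding the 19 weights λ_j+ρ into Ā_5 (reps in the given 2-coord order):

    λ_1 → (1, 4)
    λ_2 → (4, 0)
    λ_3 → (1, 4)
    λ_4 → (1, 4)
    λ_5 → (0, 3)
    λ_6 → (0, 2)
    λ_7 → (1, 2)
    λ_8 → (4, 0)
    λ_9 → (2, 0)
    λ_10 → (1, 2)
    λ_11 → (0, 2)
    λ_12 → (1, 2)
    λ_13 → (1, 2)
    λ_14 → (1, 4)
    λ_15 → (1, 2)
    λ_16 → (4, 0)
    λ_17 → (1, 4)
    λ_18 → (0, 2)
    λ_19 → (0, 2)

Grouping the 19 weights by Ā_5-representative: 6 linkage classes.

[[1, 3, 4, 14, 17], [2, 8, 16], [5], [6, 11, 18, 19], [7, 10, 12, 13, 15], [9]]


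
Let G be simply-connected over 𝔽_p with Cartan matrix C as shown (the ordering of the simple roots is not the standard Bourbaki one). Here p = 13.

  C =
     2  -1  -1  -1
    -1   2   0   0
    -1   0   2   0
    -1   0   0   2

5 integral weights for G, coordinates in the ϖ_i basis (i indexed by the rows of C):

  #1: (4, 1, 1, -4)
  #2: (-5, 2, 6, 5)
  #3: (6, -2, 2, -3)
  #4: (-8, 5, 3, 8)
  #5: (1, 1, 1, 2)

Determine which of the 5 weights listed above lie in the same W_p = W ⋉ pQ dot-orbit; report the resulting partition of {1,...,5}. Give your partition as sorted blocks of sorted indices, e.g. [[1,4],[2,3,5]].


C ↔ D_4 under row/col permutation; |W(D_4)| = 192.

Ā_13 reps of the 5 weights (D_4, coords as presented):

  1: (2, 2, 2, 3);  2: (3, 1, 3, 2);  3: (3, 1, 3, 2);  4: (3, 1, 3, 2);  5: (2, 2, 2, 3)

Linkage partition of the 5 weights (2 classes, p=13):

[[1, 5], [2, 3, 4]]


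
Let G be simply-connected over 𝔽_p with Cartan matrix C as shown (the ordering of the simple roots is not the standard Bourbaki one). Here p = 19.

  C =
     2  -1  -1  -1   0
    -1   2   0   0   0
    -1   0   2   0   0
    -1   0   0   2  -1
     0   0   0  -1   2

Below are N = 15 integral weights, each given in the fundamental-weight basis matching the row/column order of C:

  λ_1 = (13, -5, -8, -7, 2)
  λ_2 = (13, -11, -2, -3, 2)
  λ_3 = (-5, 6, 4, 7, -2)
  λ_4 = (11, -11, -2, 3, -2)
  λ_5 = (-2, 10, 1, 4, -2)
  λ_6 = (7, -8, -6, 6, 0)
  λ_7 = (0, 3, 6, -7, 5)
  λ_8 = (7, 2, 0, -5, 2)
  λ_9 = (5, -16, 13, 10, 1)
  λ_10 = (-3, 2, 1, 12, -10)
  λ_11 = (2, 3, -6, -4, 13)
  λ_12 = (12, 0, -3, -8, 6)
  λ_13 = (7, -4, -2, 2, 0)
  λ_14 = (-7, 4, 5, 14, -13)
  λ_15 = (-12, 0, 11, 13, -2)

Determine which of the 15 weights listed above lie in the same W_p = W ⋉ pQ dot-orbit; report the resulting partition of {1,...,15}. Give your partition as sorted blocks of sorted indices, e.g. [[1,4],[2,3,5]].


Root system D_5: the 5×5 matrix C matches after relabeling.

Ā_19 reps of the 15 weights (D_5, coords as presented):

  [1] (3, 1, 4, 0, 3) · [2] (1, 10, 1, 2, 1) · [3] (4, 3, 1, 3, 1) · [4] (1, 10, 1, 2, 1) · [5] (1, 10, 1, 2, 1) · [6] (4, 3, 1, 3, 1) · [7] (4, 1, 2, 1, 0) · [8] (4, 3, 1, 3, 1) · [9] (2, 1, 0, 2, 9) · [10] (2, 1, 0, 2, 9) · [11] (2, 1, 0, 2, 9) · [12] (4, 1, 2, 1, 0) · [13] (4, 3, 1, 3, 1) · [14] (2, 1, 0, 2, 9) · [15] (1, 10, 1, 2, 1)

The 15 indices split into 5 linkage classes (same alcove rep ⇔ same W_19-dot-orbit):

[[1], [2, 4, 5, 15], [3, 6, 8, 13], [7, 12], [9, 10, 11, 14]]


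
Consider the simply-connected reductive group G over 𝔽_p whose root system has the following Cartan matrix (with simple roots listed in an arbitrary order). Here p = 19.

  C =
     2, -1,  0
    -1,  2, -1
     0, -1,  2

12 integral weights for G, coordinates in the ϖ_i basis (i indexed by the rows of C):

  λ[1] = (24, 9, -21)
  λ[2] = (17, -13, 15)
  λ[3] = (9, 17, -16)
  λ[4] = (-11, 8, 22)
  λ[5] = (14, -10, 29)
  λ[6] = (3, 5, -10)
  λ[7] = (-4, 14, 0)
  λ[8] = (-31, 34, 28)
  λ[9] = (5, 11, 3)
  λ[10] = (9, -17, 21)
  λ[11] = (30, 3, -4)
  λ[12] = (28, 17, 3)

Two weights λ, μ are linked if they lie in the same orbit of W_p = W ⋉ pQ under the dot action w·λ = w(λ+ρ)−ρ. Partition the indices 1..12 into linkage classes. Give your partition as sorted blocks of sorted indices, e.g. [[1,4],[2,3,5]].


A_3 Cartan matrix, 3 simple roots permuted; ρ=(1,1,1).

Alcove-folded reps (p=19, 12 weights, presented ϖ-order):

  λ_1 → (1, 3, 6);  λ_2 → (3, 12, 1);  λ_3 → (1, 3, 6);  λ_4 → (1, 3, 6);  λ_5 → (9, 2, 2);  λ_6 → (1, 3, 6);  λ_7 → (3, 12, 1);  λ_8 → (4, 5, 3);  λ_9 → (3, 12, 1);  λ_10 → (3, 10, 3);  λ_11 → (3, 12, 1);  λ_12 → (1, 3, 6)

The 12 indices split into 5 linkage classes (same alcove rep ⇔ same W_19-dot-orbit):

[[1, 3, 4, 6, 12], [2, 7, 9, 11], [5], [8], [10]]


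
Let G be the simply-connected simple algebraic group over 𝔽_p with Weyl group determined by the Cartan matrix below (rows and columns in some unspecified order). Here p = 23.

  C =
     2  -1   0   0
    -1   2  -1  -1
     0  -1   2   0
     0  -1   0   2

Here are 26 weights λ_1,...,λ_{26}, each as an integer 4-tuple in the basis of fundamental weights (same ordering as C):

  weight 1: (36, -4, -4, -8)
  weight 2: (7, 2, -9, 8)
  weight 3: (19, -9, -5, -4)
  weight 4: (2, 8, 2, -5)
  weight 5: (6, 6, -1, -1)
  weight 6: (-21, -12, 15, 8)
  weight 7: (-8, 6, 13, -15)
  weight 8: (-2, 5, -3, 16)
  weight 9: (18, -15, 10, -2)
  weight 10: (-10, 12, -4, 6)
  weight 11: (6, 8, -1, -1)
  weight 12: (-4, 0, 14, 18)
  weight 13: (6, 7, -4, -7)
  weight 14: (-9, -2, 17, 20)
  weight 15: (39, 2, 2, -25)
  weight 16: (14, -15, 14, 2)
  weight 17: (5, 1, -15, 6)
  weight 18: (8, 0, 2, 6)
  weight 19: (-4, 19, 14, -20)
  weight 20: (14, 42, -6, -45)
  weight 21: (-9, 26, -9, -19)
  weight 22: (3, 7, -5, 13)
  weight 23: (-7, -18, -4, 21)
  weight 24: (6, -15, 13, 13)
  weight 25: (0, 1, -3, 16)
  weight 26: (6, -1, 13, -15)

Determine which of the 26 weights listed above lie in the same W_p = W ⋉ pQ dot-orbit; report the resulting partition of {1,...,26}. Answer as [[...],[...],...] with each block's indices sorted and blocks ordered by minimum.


Cartan matrix: type D_4 (|W|=192); un-permuting the 4 rows.

Ā_23 reps of the 26 weights (D_4, coords as presented):

  λ_1 → (9, 1, 3, 7);  λ_2 → (3, 5, 3, 4);  λ_3 → (3, 5, 3, 4);  λ_4 → (3, 5, 3, 4);  λ_5 → (7, 7, 0, 0);  λ_6 → (6, 1, 2, 5);  λ_7 → (7, 7, 0, 0);  λ_8 → (1, 0, 2, 17);  λ_9 → (1, 3, 1, 11);  λ_10 → (9, 1, 3, 7);  λ_11 → (7, 7, 0, 0);  λ_12 → (9, 1, 3, 7);  λ_13 → (6, 1, 2, 5);  λ_14 → (6, 1, 2, 5);  λ_15 → (1, 0, 2, 17);  λ_16 → (1, 3, 1, 11);  λ_17 → (6, 1, 2, 5);  λ_18 → (9, 1, 3, 7);  λ_19 → (9, 1, 3, 7);  λ_20 → (6, 1, 2, 5);  λ_21 → (1, 3, 1, 11);  λ_22 → (1, 3, 1, 11);  λ_23 → (1, 0, 2, 17);  λ_24 → (7, 7, 0, 0);  λ_25 → (1, 0, 2, 17);  λ_26 → (7, 7, 0, 0)

6 distinct reps among the 26 weights ⇒ 6 W_23-linkage classes:

[[1, 10, 12, 18, 19], [2, 3, 4], [5, 7, 11, 24, 26], [6, 13, 14, 17, 20], [8, 15, 23, 25], [9, 16, 21, 22]]


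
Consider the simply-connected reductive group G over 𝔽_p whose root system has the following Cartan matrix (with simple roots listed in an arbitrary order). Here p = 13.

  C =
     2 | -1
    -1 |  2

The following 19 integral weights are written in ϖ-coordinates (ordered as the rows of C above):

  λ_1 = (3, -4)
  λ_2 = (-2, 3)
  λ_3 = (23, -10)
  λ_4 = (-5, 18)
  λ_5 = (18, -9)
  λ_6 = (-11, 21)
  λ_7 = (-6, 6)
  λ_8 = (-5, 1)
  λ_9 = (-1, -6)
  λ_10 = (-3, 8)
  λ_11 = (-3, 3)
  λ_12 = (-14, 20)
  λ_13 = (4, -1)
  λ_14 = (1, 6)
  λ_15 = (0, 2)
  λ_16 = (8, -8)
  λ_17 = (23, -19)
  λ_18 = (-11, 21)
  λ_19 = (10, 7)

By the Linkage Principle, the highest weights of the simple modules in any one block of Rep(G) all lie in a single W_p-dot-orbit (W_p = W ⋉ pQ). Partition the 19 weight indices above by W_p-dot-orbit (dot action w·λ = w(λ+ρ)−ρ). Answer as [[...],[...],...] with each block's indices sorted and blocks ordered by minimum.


Cartan matrix: type A_2 (|W|=6); un-permuting the 2 rows.

W_13-reps of the 19 weights in Ā_13 (same 2-coord order as C):

    λ_1 → (1, 3)
    λ_2 → (1, 3)
    λ_3 → (2, 2)
    λ_4 → (2, 7)
    λ_5 → (5, 2)
    λ_6 → (1, 3)
    λ_7 → (5, 2)
    λ_8 → (2, 2)
    λ_9 → (5, 0)
    λ_10 → (2, 7)
    λ_11 → (2, 2)
    λ_12 → (5, 0)
    λ_13 → (5, 0)
    λ_14 → (2, 7)
    λ_15 → (1, 3)
    λ_16 → (2, 7)
    λ_17 → (5, 2)
    λ_18 → (1, 3)
    λ_19 → (5, 2)

These 19 weights hit 5 W_13-dot-orbits; sizes (5, 3, 4, 4, 3):

[[1, 2, 6, 15, 18], [3, 8, 11], [4, 10, 14, 16], [5, 7, 17, 19], [9, 12, 13]]


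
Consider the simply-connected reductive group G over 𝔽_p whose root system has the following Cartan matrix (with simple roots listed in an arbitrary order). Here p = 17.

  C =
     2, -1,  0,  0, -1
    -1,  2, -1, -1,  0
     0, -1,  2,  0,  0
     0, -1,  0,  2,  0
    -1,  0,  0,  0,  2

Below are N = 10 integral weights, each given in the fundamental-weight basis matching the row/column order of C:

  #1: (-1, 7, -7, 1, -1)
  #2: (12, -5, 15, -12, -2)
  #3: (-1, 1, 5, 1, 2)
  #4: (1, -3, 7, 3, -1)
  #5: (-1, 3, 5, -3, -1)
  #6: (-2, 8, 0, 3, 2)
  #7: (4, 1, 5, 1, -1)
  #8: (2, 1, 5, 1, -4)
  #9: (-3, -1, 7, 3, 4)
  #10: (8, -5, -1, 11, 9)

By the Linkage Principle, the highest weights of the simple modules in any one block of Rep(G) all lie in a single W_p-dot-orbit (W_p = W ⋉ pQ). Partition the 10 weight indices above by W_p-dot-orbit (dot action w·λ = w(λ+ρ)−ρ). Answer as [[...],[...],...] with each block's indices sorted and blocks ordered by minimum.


Type D_5, rank 5, |W|=1920; reorder rows/cols to standard.

Ā_17 reps of the 10 weights (D_5, coords as presented):

  [1] (0, 2, 6, 2, 0);  [2] (2, 1, 1, 4, 5);  [3] (0, 2, 6, 2, 3);  [4] (0, 2, 6, 2, 0);  [5] (0, 2, 6, 2, 0);  [6] (2, 1, 1, 4, 5);  [7] (0, 2, 6, 2, 0);  [8] (0, 2, 6, 2, 3);  [9] (0, 2, 6, 2, 3);  [10] (0, 2, 6, 2, 0)

Grouping the 10 weights by Ā_17-representative: 3 linkage classes.

[[1, 4, 5, 7, 10], [2, 6], [3, 8, 9]]
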